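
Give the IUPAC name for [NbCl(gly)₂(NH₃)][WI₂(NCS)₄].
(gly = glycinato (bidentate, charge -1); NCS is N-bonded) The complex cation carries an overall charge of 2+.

amminechlorobis(glycinato)niobium(V) diiodotetraisothiocyanatotungstate(IV)

The complex cation is given as 2+; its ligand charges sum to -3, so Nb = +5.
A 1:1 salt means the anion carries the equal and opposite charge, 2−.
Anion: ligand charges sum to -6; for the ion to be 2−, W = +4.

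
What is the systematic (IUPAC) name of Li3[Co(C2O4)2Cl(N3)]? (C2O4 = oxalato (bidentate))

lithium azidochlorodioxalatocobaltate(III)

The 3 lithium counter-ions carry a total charge of +3, so each complex ion is 3−.
Ligand charges: 1×azido (-1 each), 1×chloro (-1 each), 2×oxalato (-2 each); total -6. So Co + (-6) = 3−, giving Co = +3.
The complex ion is anionic, so cobalt takes the -ate form cobaltate(III).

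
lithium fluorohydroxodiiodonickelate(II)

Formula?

Ligands: 2 iodo (I, -1), 1 fluoro (F, -1), 1 hydroxo (OH, -1). Ligand charge sum = -4.
Charge balance with lithium (+1) requires 1 complex ion per 2 lithium.

Li2[NiFI2(OH)]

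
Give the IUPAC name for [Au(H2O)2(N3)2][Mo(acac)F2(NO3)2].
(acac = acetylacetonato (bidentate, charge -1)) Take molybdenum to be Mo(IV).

Both ions are complex: the cation is named first with the plain metal name, the anion second with the -ate form; each ion's ligands are alphabetised independently.
Mo is given as +4; the anion's ligand charges sum to -5, so the complex anion is 1−.
A 1:1 salt means the cation carries the equal and opposite charge, 1+.
Cation: ligand charges sum to -2; for the ion to be 1+, Au = +3.

diaquadiazidogold(III) (acetylacetonato)difluorodinitratomolybdate(IV)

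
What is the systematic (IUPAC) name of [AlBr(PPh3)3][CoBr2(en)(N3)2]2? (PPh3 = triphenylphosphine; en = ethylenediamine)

bromotris(triphenylphosphine)aluminium(III) diazidodibromo(ethylenediamine)cobaltate(III)

Both ions are complex: the cation is named first with the plain metal name, the anion second with the -ate form; each ion's ligands are alphabetised independently.
Aluminium is always +3 in its complexes; the cation's ligand charges sum to -1, so the complex cation is 2+.
With 2 anions per cation, each anion must be 2/2 = 1−.
Anion: ligand charges sum to -4; for the ion to be 1−, Co = +3.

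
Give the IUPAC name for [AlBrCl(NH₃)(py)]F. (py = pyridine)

amminebromochloro(pyridine)aluminium(III) fluoride

The 1 fluoride counter-ion carries a total charge of -1, so each complex ion is 1+.
Ligand charges: 1×pyridine (neutral), 1×bromo (-1 each), 1×ammine (neutral), 1×chloro (-1 each); total -2. So Al + (-2) = 1+, giving Al = +3.
Ligands are named alphabetically: ammine before bromo before chloro before pyridine.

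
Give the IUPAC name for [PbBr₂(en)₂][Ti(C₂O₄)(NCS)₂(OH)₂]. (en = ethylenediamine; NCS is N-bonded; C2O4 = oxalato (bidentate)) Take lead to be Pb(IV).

dibromobis(ethylenediamine)lead(IV) dihydroxodiisothiocyanatooxalatotitanate(IV)

Both ions are complex: the cation is named first with the plain metal name, the anion second with the -ate form; each ion's ligands are alphabetised independently.
Pb is given as +4; the cation's ligand charges sum to -2, so the complex cation is 2+.
A 1:1 salt means the anion carries the equal and opposite charge, 2−.
Anion: ligand charges sum to -6; for the ion to be 2−, Ti = +4.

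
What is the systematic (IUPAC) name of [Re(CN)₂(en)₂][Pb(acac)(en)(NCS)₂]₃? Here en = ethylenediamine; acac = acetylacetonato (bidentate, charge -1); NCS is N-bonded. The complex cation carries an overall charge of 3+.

dicyanobis(ethylenediamine)rhenium(V) (acetylacetonato)(ethylenediamine)diisothiocyanatoplumbate(II)

The complex cation is given as 3+; its ligand charges sum to -2, so Re = +5.
With 3 anions per cation, each anion must be 3/3 = 1−.
Anion: ligand charges sum to -3; for the ion to be 1−, Pb = +2.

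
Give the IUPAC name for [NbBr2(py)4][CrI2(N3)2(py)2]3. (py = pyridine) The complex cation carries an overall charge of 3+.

dibromotetrakis(pyridine)niobium(V) diazidodiiodobis(pyridine)chromate(III)

The complex cation is given as 3+; its ligand charges sum to -2, so Nb = +5.
With 3 anions per cation, each anion must be 3/3 = 1−.
Anion: ligand charges sum to -4; for the ion to be 1−, Cr = +3.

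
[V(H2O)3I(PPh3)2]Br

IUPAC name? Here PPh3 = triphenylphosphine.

triaquaiodobis(triphenylphosphine)vanadium(II) bromide

The 1 bromide counter-ion carries a total charge of -1, so each complex ion is 1+.
Ligand charges: 3×aqua (neutral), 1×iodo (-1 each), 2×triphenylphosphine (neutral); total -1. So V + (-1) = 1+, giving V = +2.
Ligands are named alphabetically: aqua before iodo before triphenylphosphine.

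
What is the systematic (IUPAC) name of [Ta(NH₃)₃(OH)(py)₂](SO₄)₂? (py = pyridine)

triamminehydroxobis(pyridine)tantalum(V) sulfate

The 2 sulfate counter-ions carry a total charge of -4, so each complex ion is 4+.
Ligand charges: 1×hydroxo (-1 each), 2×pyridine (neutral), 3×ammine (neutral); total -1. So Ta + (-1) = 4+, giving Ta = +5.
Ligands are named alphabetically: ammine before hydroxo before pyridine.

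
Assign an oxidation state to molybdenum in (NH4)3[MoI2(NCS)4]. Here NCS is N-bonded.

+3

3 ammonium outside the brackets (+1 each) → the complex ion is 3−.
Ligand charges: 2×I = -2; 4×NCS = -4; sum -6.
Mo + (-6) = 3− ⇒ Mo is +3.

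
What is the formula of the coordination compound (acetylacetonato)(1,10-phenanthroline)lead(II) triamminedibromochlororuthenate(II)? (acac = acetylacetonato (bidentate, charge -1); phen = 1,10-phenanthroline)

[Pb(acac)(phen)][RuBr2Cl(NH3)3]

Cation [Pb…]: ligand charges -1, Pb(II) ⇒ ion charge 1+.
Anion [Ru…]: ligand charges -3, Ru(II) ⇒ ion charge 1−.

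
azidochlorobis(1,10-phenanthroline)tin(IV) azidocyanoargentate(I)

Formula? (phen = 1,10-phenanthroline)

Cation [Sn…]: ligand charges -2, Sn(IV) ⇒ ion charge 2+.
Anion [Ag…]: ligand charges -2, Ag(I) ⇒ ion charge 1−.

[SnCl(N3)(phen)2][Ag(CN)(N3)]2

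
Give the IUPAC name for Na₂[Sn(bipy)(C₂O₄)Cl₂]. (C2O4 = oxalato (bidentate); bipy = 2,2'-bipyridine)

The 2 sodium counter-ions carry a total charge of +2, so each complex ion is 2−.
Ligand charges: 2×chloro (-1 each), 1×oxalato (-2 each), 1×2,2'-bipyridine (neutral); total -4. So Sn + (-4) = 2−, giving Sn = +2.
The complex ion is anionic, so tin takes the -ate form stannate(II).

sodium (2,2'-bipyridine)dichlorooxalatostannate(II)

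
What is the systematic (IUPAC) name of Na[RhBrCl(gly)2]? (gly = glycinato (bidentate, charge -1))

sodium bromochlorobis(glycinato)rhodate(III)

The 1 sodium counter-ion carries a total charge of +1, so each complex ion is 1−.
Ligand charges: 1×bromo (-1 each), 1×chloro (-1 each), 2×glycinato (-1 each); total -4. So Rh + (-4) = 1−, giving Rh = +3.
The complex ion is anionic, so rhodium takes the -ate form rhodate(III).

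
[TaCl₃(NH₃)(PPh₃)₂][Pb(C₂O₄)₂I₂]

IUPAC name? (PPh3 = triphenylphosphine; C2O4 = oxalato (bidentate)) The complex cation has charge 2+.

The complex cation is given as 2+; its ligand charges sum to -3, so Ta = +5.
A 1:1 salt means the anion carries the equal and opposite charge, 2−.
Anion: ligand charges sum to -6; for the ion to be 2−, Pb = +4.

amminetrichlorobis(triphenylphosphine)tantalum(V) diiododioxalatoplumbate(IV)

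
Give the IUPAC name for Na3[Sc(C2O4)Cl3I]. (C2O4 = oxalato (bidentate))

sodium trichloroiodooxalatoscandate(III)

The 3 sodium counter-ions carry a total charge of +3, so each complex ion is 3−.
Ligand charges: 1×iodo (-1 each), 3×chloro (-1 each), 1×oxalato (-2 each); total -6. So Sc + (-6) = 3−, giving Sc = +3.
The complex ion is anionic, so scandium takes the -ate form scandate(III).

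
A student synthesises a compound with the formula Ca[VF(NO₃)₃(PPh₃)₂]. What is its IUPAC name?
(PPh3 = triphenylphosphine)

calcium fluorotrinitratobis(triphenylphosphine)vanadate(II)

The 1 calcium counter-ion carries a total charge of +2, so each complex ion is 2−.
Ligand charges: 1×fluoro (-1 each), 3×nitrato (-1 each), 2×triphenylphosphine (neutral); total -4. So V + (-4) = 2−, giving V = +2.
The complex ion is anionic, so vanadium takes the -ate form vanadate(II).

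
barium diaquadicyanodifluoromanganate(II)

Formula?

Ba[Mn(CN)2F2(H2O)2]

Ligands: 2 aqua (H2O, neutral), 2 cyano (CN, -1), 2 fluoro (F, -1). Ligand charge sum = -4.
Charge balance with barium (+2) requires 1 complex ion per 1 barium.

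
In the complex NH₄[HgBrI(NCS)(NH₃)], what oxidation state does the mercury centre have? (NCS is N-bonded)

1 ammonium outside the brackets (+1 each) → the complex ion is 1−.
Ligand charges: 1×NH3 neutral; 1×I = -1; 1×NCS = -1; 1×Br = -1; sum -3.
Hg + (-3) = 1− ⇒ Hg is +2.

+2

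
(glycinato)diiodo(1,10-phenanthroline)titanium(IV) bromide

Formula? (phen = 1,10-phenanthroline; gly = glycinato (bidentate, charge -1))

Ligands: 2 iodo (I, -1), 1 1,10-phenanthroline (phen, neutral), 1 glycinato (gly, -1). Ligand charge sum = -3.
With Ti in oxidation state +4, the complex ion is [Ti...]^1+.
Charge balance with bromide (-1) requires 1 complex ion per 1 bromide.

[Ti(gly)I2(phen)]Br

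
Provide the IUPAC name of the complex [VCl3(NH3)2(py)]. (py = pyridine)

diamminetrichloro(pyridine)vanadium(III)

There is no counter-ion, so the complex is neutral overall.
Ligand charges: 2×ammine (neutral), 3×chloro (-1 each), 1×pyridine (neutral); total -3. So V + (-3) = 0, giving V = +3.
Ligands are named alphabetically: ammine before chloro before pyridine.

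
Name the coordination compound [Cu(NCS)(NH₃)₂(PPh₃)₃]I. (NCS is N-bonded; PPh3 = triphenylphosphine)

diammineisothiocyanatotris(triphenylphosphine)copper(II) iodide

The 1 iodide counter-ion carries a total charge of -1, so each complex ion is 1+.
Ligand charges: 1×isothiocyanato (-1 each), 2×ammine (neutral), 3×triphenylphosphine (neutral); total -1. So Cu + (-1) = 1+, giving Cu = +2.
Ligands are named alphabetically: ammine before isothiocyanato before triphenylphosphine.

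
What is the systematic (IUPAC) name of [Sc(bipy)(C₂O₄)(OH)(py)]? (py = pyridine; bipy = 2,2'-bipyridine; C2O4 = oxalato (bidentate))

There is no counter-ion, so the complex is neutral overall.
Ligand charges: 1×pyridine (neutral), 1×2,2'-bipyridine (neutral), 1×oxalato (-2 each), 1×hydroxo (-1 each); total -3. So Sc + (-3) = 0, giving Sc = +3.
Ligands are named alphabetically: bipyridine before hydroxo before oxalato before pyridine.

(2,2'-bipyridine)hydroxooxalato(pyridine)scandium(III)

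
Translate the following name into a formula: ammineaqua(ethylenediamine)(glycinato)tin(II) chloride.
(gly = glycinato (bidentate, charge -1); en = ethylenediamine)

Ligands: 1 aqua (H2O, neutral), 1 glycinato (gly, -1), 1 ethylenediamine (en, neutral), 1 ammine (NH3, neutral). Ligand charge sum = -1.
With Sn in oxidation state +2, the complex ion is [Sn...]^1+.
Charge balance with chloride (-1) requires 1 complex ion per 1 chloride.

[Sn(en)(gly)(H2O)(NH3)]Cl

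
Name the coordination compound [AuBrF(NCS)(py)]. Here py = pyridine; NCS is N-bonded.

There is no counter-ion, so the complex is neutral overall.
Ligand charges: 1×pyridine (neutral), 1×isothiocyanato (-1 each), 1×fluoro (-1 each), 1×bromo (-1 each); total -3. So Au + (-3) = 0, giving Au = +3.
Ligands are named alphabetically: bromo before fluoro before isothiocyanato before pyridine.

bromofluoroisothiocyanato(pyridine)gold(III)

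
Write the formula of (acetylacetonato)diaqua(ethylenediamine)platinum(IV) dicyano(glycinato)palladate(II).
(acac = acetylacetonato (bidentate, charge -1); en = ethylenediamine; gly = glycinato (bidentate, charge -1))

[Pt(acac)(en)(H2O)2][Pd(CN)2(gly)]3

Cation [Pt…]: ligand charges -1, Pt(IV) ⇒ ion charge 3+.
Anion [Pd…]: ligand charges -3, Pd(II) ⇒ ion charge 1−.
One 3+ cation requires 3 of the 1− anion.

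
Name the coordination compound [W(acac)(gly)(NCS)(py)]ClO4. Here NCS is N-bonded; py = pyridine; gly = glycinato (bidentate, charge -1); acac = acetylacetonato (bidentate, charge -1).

(acetylacetonato)(glycinato)isothiocyanato(pyridine)tungsten(IV) perchlorate

The 1 perchlorate counter-ion carries a total charge of -1, so each complex ion is 1+.
Ligand charges: 1×isothiocyanato (-1 each), 1×pyridine (neutral), 1×glycinato (-1 each), 1×acetylacetonato (-1 each); total -3. So W + (-3) = 1+, giving W = +4.
Ligands are named alphabetically: acetylacetonato before glycinato before isothiocyanato before pyridine.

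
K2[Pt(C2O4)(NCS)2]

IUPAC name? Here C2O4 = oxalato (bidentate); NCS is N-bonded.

potassium diisothiocyanatooxalatoplatinate(II)

The 2 potassium counter-ions carry a total charge of +2, so each complex ion is 2−.
Ligand charges: 1×oxalato (-2 each), 2×isothiocyanato (-1 each); total -4. So Pt + (-4) = 2−, giving Pt = +2.
Ligands are named alphabetically: isothiocyanato before oxalato.
The complex ion is anionic, so platinum takes the -ate form platinate(II).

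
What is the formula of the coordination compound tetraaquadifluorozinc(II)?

[ZnF2(H2O)4]

Ligands: 4 aqua (H2O, neutral), 2 fluoro (F, -1). Ligand charge sum = -2.
With Zn in oxidation state +2, the complex ion is [Zn...].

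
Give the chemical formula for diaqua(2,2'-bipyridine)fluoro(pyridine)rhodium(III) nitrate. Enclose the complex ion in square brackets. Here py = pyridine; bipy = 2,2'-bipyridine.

Ligands: 1 pyridine (py, neutral), 1 2,2'-bipyridine (bipy, neutral), 2 aqua (H2O, neutral), 1 fluoro (F, -1). Ligand charge sum = -1.
With Rh in oxidation state +3, the complex ion is [Rh...]^2+.
Charge balance with nitrate (-1) requires 1 complex ion per 2 nitrate.

[Rh(bipy)F(H2O)2(py)](NO3)2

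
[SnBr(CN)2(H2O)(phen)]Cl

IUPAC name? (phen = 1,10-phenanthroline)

aquabromodicyano(1,10-phenanthroline)tin(IV) chloride

The 1 chloride counter-ion carries a total charge of -1, so each complex ion is 1+.
Ligand charges: 2×cyano (-1 each), 1×bromo (-1 each), 1×aqua (neutral), 1×1,10-phenanthroline (neutral); total -3. So Sn + (-3) = 1+, giving Sn = +4.
Ligands are named alphabetically: aqua before bromo before cyano before phenanthroline.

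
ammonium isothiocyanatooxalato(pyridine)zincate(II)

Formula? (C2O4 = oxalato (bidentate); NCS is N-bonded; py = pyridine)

Ligands: 1 oxalato (C2O4, -2), 1 isothiocyanato (NCS, -1), 1 pyridine (py, neutral). Ligand charge sum = -3.
Charge balance with ammonium (+1) requires 1 complex ion per 1 ammonium.

NH4[Zn(C2O4)(NCS)(py)]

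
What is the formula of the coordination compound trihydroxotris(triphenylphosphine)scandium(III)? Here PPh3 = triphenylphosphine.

[Sc(OH)3(PPh3)3]

Ligands: 3 hydroxo (OH, -1), 3 triphenylphosphine (PPh3, neutral). Ligand charge sum = -3.
With Sc in oxidation state +3, the complex ion is [Sc...].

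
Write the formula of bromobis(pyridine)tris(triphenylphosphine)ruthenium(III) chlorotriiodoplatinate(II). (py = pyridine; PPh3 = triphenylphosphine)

Cation [Ru…]: ligand charges -1, Ru(III) ⇒ ion charge 2+.
Anion [Pt…]: ligand charges -4, Pt(II) ⇒ ion charge 2−.
One 2+ cation balances one 2− anion.

[RuBr(PPh3)3(py)2][PtClI3]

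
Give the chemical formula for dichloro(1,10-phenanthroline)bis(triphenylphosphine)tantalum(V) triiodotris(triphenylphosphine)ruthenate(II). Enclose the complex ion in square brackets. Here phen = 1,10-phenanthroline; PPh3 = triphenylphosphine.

[TaCl2(phen)(PPh3)2][RuI3(PPh3)3]3

Cation [Ta…]: ligand charges -2, Ta(V) ⇒ ion charge 3+.
Anion [Ru…]: ligand charges -3, Ru(II) ⇒ ion charge 1−.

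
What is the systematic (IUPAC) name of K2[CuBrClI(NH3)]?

potassium amminebromochloroiodocuprate(I)

The 2 potassium counter-ions carry a total charge of +2, so each complex ion is 2−.
Ligand charges: 1×iodo (-1 each), 1×ammine (neutral), 1×bromo (-1 each), 1×chloro (-1 each); total -3. So Cu + (-3) = 2−, giving Cu = +1.
The complex ion is anionic, so copper takes the -ate form cuprate(I).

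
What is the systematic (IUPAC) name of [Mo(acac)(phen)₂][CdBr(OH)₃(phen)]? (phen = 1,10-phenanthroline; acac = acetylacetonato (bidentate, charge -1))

Both ions are complex: the cation is named first with the plain metal name, the anion second with the -ate form; each ion's ligands are alphabetised independently.
Cadmium is always +2 in its complexes; the anion's ligand charges sum to -4, so the complex anion is 2−.
A 1:1 salt means the cation carries the equal and opposite charge, 2+.
Cation: ligand charges sum to -1; for the ion to be 2+, Mo = +3.

(acetylacetonato)bis(1,10-phenanthroline)molybdenum(III) bromotrihydroxo(1,10-phenanthroline)cadmate(II)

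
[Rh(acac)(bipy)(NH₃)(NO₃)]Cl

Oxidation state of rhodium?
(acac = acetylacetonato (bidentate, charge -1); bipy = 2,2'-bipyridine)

+3

1 chloride outside the brackets (-1 each) → the complex ion is 1+.
Ligand charges: 1×NO3 = -1; 1×acac = -1; 1×bipy neutral; 1×NH3 neutral; sum -2.
Rh + (-2) = 1+ ⇒ Rh is +3.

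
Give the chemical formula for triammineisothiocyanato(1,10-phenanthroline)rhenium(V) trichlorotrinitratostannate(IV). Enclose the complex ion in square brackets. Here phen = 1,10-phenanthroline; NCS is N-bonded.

Cation [Re…]: ligand charges -1, Re(V) ⇒ ion charge 4+.
Anion [Sn…]: ligand charges -6, Sn(IV) ⇒ ion charge 2−.
One 4+ cation requires 2 of the 2− anion.

[Re(NCS)(NH3)3(phen)][SnCl3(NO3)3]2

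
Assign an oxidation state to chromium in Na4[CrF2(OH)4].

4 sodium outside the brackets (+1 each) → the complex ion is 4−.
Ligand charges: 2×F = -2; 4×OH = -4; sum -6.
Cr + (-6) = 4− ⇒ Cr is +2.

+2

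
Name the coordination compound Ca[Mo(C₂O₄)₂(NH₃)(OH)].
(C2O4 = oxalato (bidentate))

calcium amminehydroxodioxalatomolybdate(III)

The 1 calcium counter-ion carries a total charge of +2, so each complex ion is 2−.
Ligand charges: 1×hydroxo (-1 each), 1×ammine (neutral), 2×oxalato (-2 each); total -5. So Mo + (-5) = 2−, giving Mo = +3.
Ligands are named alphabetically: ammine before hydroxo before oxalato.
The complex ion is anionic, so molybdenum takes the -ate form molybdate(III).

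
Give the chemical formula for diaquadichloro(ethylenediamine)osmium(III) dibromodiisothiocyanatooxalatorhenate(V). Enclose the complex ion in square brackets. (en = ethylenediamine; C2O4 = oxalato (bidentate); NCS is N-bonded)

[OsCl2(en)(H2O)2][ReBr2(C2O4)(NCS)2]

Cation [Os…]: ligand charges -2, Os(III) ⇒ ion charge 1+.
Anion [Re…]: ligand charges -6, Re(V) ⇒ ion charge 1−.
One 1+ cation balances one 1− anion.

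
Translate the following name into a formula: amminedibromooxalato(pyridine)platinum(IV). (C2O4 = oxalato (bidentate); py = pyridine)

Ligands: 1 oxalato (C2O4, -2), 2 bromo (Br, -1), 1 ammine (NH3, neutral), 1 pyridine (py, neutral). Ligand charge sum = -4.
With Pt in oxidation state +4, the complex ion is [Pt...].

[PtBr2(C2O4)(NH3)(py)]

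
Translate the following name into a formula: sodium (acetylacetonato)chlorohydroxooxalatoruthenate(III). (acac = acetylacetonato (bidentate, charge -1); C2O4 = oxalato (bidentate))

Ligands: 1 acetylacetonato (acac, -1), 1 chloro (Cl, -1), 1 hydroxo (OH, -1), 1 oxalato (C2O4, -2). Ligand charge sum = -5.
With Ru in oxidation state +3, the complex ion is [Ru...]^2−.
Charge balance with sodium (+1) requires 1 complex ion per 2 sodium.

Na2[Ru(acac)(C2O4)Cl(OH)]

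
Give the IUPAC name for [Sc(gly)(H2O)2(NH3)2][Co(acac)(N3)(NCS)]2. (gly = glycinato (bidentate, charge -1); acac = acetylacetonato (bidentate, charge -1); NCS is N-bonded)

diamminediaqua(glycinato)scandium(III) (acetylacetonato)azidoisothiocyanatocobaltate(II)

Both ions are complex: the cation is named first with the plain metal name, the anion second with the -ate form; each ion's ligands are alphabetised independently.
Scandium is always +3 in its complexes; the cation's ligand charges sum to -1, so the complex cation is 2+.
With 2 anions per cation, each anion must be 2/2 = 1−.
Anion: ligand charges sum to -3; for the ion to be 1−, Co = +2.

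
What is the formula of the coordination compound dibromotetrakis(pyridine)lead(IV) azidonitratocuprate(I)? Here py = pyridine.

Cation [Pb…]: ligand charges -2, Pb(IV) ⇒ ion charge 2+.
Anion [Cu…]: ligand charges -2, Cu(I) ⇒ ion charge 1−.
One 2+ cation requires 2 of the 1− anion.

[PbBr2(py)4][Cu(N3)(NO3)]2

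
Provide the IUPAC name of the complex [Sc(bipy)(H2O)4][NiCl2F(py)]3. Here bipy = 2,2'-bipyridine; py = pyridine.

Both ions are complex: the cation is named first with the plain metal name, the anion second with the -ate form; each ion's ligands are alphabetised independently.
Scandium is always +3 in its complexes; the cation's ligand charges sum to 0, so the complex cation is 3+.
With 3 anions per cation, each anion must be 3/3 = 1−.
Anion: ligand charges sum to -3; for the ion to be 1−, Ni = +2.

tetraaqua(2,2'-bipyridine)scandium(III) dichlorofluoro(pyridine)nickelate(II)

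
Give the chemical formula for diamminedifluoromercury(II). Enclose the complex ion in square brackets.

Ligands: 2 fluoro (F, -1), 2 ammine (NH3, neutral). Ligand charge sum = -2.
With Hg in oxidation state +2, the complex ion is [Hg...].

[HgF2(NH3)2]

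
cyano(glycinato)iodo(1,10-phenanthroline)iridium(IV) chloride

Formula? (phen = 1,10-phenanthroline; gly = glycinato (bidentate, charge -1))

Ligands: 1 1,10-phenanthroline (phen, neutral), 1 cyano (CN, -1), 1 glycinato (gly, -1), 1 iodo (I, -1). Ligand charge sum = -3.
Charge balance with chloride (-1) requires 1 complex ion per 1 chloride.

[Ir(CN)(gly)I(phen)]Cl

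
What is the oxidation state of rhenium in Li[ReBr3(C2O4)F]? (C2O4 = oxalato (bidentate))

1 lithium outside the brackets (+1 each) → the complex ion is 1−.
Ligand charges: 1×C2O4 = -2; 3×Br = -3; 1×F = -1; sum -6.
Re + (-6) = 1− ⇒ Re is +5.

+5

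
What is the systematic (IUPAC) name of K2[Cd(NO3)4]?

potassium tetranitratocadmate(II)

The 2 potassium counter-ions carry a total charge of +2, so each complex ion is 2−.
Ligand charges: 4×nitrato (-1 each); total -4. So Cd + (-4) = 2−, giving Cd = +2.
The complex ion is anionic, so cadmium takes the -ate form cadmate(II).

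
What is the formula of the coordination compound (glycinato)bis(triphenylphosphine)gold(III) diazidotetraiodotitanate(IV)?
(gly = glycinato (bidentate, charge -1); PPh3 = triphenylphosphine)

[Au(gly)(PPh3)2][TiI4(N3)2]

Cation [Au…]: ligand charges -1, Au(III) ⇒ ion charge 2+.
Anion [Ti…]: ligand charges -6, Ti(IV) ⇒ ion charge 2−.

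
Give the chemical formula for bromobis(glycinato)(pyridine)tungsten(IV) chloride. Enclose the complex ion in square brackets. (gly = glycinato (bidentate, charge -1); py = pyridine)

Ligands: 2 glycinato (gly, -1), 1 bromo (Br, -1), 1 pyridine (py, neutral). Ligand charge sum = -3.
With W in oxidation state +4, the complex ion is [W...]^1+.
Charge balance with chloride (-1) requires 1 complex ion per 1 chloride.

[WBr(gly)2(py)]Cl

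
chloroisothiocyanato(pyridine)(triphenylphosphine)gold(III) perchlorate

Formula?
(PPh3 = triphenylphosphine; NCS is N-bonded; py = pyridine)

Ligands: 1 chloro (Cl, -1), 1 triphenylphosphine (PPh3, neutral), 1 isothiocyanato (NCS, -1), 1 pyridine (py, neutral). Ligand charge sum = -2.
With Au in oxidation state +3, the complex ion is [Au...]^1+.
Charge balance with perchlorate (-1) requires 1 complex ion per 1 perchlorate.

[AuCl(NCS)(PPh3)(py)]ClO4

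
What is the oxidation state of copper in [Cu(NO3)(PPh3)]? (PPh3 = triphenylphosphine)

No counter-ion: the bracketed complex is neutral.
Ligand charges: 1×PPh3 neutral; 1×NO3 = -1; sum -1.
Cu + (-1) = 0 ⇒ Cu is +1.

+1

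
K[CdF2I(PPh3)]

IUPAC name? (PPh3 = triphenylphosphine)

The 1 potassium counter-ion carries a total charge of +1, so each complex ion is 1−.
Ligand charges: 1×iodo (-1 each), 2×fluoro (-1 each), 1×triphenylphosphine (neutral); total -3. So Cd + (-3) = 1−, giving Cd = +2.
Ligands are named alphabetically: fluoro before iodo before triphenylphosphine.
The complex ion is anionic, so cadmium takes the -ate form cadmate(II).

potassium difluoroiodo(triphenylphosphine)cadmate(II)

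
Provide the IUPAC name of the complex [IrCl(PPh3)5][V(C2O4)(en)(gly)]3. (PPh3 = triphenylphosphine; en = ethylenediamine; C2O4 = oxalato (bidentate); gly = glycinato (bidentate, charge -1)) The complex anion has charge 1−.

chloropentakis(triphenylphosphine)iridium(IV) (ethylenediamine)(glycinato)oxalatovanadate(II)

Both ions are complex: the cation is named first with the plain metal name, the anion second with the -ate form; each ion's ligands are alphabetised independently.
The complex anion is given as 1−; its ligand charges sum to -3, so V = +2.
With 3 anions per cation, the cation must be 3×1 = 3+.
Cation: ligand charges sum to -1; for the ion to be 3+, Ir = +4.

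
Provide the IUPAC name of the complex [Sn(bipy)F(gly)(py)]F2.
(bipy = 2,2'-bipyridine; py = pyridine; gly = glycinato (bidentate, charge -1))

(2,2'-bipyridine)fluoro(glycinato)(pyridine)tin(IV) fluoride

The 2 fluoride counter-ions carry a total charge of -2, so each complex ion is 2+.
Ligand charges: 1×2,2'-bipyridine (neutral), 1×pyridine (neutral), 1×fluoro (-1 each), 1×glycinato (-1 each); total -2. So Sn + (-2) = 2+, giving Sn = +4.
Ligands are named alphabetically: bipyridine before fluoro before glycinato before pyridine.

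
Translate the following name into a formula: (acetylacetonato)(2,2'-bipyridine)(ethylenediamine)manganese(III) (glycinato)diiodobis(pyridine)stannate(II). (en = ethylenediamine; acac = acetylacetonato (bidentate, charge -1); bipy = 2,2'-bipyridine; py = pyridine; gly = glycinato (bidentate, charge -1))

Cation [Mn…]: ligand charges -1, Mn(III) ⇒ ion charge 2+.
Anion [Sn…]: ligand charges -3, Sn(II) ⇒ ion charge 1−.
One 2+ cation requires 2 of the 1− anion.

[Mn(acac)(bipy)(en)][Sn(gly)I2(py)2]2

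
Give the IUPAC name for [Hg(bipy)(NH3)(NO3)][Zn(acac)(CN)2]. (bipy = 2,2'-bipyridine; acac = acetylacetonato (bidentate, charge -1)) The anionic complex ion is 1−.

Both ions are complex: the cation is named first with the plain metal name, the anion second with the -ate form; each ion's ligands are alphabetised independently.
The complex anion is given as 1−; its ligand charges sum to -3, so Zn = +2.
A 1:1 salt means the cation carries the equal and opposite charge, 1+.
Cation: ligand charges sum to -1; for the ion to be 1+, Hg = +2.

ammine(2,2'-bipyridine)nitratomercury(II) (acetylacetonato)dicyanozincate(II)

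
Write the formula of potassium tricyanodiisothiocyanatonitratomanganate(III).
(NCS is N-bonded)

Ligands: 3 cyano (CN, -1), 1 nitrato (NO3, -1), 2 isothiocyanato (NCS, -1). Ligand charge sum = -6.
With Mn in oxidation state +3, the complex ion is [Mn...]^3−.
Charge balance with potassium (+1) requires 1 complex ion per 3 potassium.

K3[Mn(CN)3(NCS)2(NO3)]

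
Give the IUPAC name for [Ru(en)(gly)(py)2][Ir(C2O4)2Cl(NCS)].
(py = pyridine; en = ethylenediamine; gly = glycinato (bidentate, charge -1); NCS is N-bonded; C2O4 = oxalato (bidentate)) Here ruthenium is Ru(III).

Both ions are complex: the cation is named first with the plain metal name, the anion second with the -ate form; each ion's ligands are alphabetised independently.
Ru is given as +3; the cation's ligand charges sum to -1, so the complex cation is 2+.
A 1:1 salt means the anion carries the equal and opposite charge, 2−.
Anion: ligand charges sum to -6; for the ion to be 2−, Ir = +4.

(ethylenediamine)(glycinato)bis(pyridine)ruthenium(III) chloroisothiocyanatodioxalatoiridate(IV)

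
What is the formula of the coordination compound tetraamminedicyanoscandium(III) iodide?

[Sc(CN)2(NH3)4]I

Ligands: 4 ammine (NH3, neutral), 2 cyano (CN, -1). Ligand charge sum = -2.
Charge balance with iodide (-1) requires 1 complex ion per 1 iodide.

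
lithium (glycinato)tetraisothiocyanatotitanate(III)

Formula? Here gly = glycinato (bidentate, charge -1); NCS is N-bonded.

Ligands: 1 glycinato (gly, -1), 4 isothiocyanato (NCS, -1). Ligand charge sum = -5.
With Ti in oxidation state +3, the complex ion is [Ti...]^2−.
Charge balance with lithium (+1) requires 1 complex ion per 2 lithium.

Li2[Ti(gly)(NCS)4]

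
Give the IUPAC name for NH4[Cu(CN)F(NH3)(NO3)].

ammonium amminecyanofluoronitratocuprate(II)

The 1 ammonium counter-ion carries a total charge of +1, so each complex ion is 1−.
Ligand charges: 1×fluoro (-1 each), 1×nitrato (-1 each), 1×cyano (-1 each), 1×ammine (neutral); total -3. So Cu + (-3) = 1−, giving Cu = +2.
Ligands are named alphabetically: ammine before cyano before fluoro before nitrato.
The complex ion is anionic, so copper takes the -ate form cuprate(II).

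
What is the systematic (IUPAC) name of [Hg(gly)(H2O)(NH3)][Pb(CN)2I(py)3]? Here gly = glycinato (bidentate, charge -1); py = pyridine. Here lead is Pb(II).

ammineaqua(glycinato)mercury(II) dicyanoiodotris(pyridine)plumbate(II)

Pb is given as +2; the anion's ligand charges sum to -3, so the complex anion is 1−.
A 1:1 salt means the cation carries the equal and opposite charge, 1+.
Cation: ligand charges sum to -1; for the ion to be 1+, Hg = +2.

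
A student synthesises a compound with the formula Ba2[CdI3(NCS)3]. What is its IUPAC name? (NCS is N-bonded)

The 2 barium counter-ions carry a total charge of +4, so each complex ion is 4−.
Ligand charges: 3×isothiocyanato (-1 each), 3×iodo (-1 each); total -6. So Cd + (-6) = 4−, giving Cd = +2.
Ligands are named alphabetically: iodo before isothiocyanato.
The complex ion is anionic, so cadmium takes the -ate form cadmate(II).

barium triiodotriisothiocyanatocadmate(II)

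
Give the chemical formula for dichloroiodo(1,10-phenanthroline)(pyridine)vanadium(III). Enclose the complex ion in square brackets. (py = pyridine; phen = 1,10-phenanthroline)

Ligands: 1 pyridine (py, neutral), 1 1,10-phenanthroline (phen, neutral), 2 chloro (Cl, -1), 1 iodo (I, -1). Ligand charge sum = -3.
With V in oxidation state +3, the complex ion is [V...].

[VCl2I(phen)(py)]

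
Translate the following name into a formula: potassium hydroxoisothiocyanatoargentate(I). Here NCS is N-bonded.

Ligands: 1 hydroxo (OH, -1), 1 isothiocyanato (NCS, -1). Ligand charge sum = -2.
With Ag in oxidation state +1, the complex ion is [Ag...]^1−.
Charge balance with potassium (+1) requires 1 complex ion per 1 potassium.

K[Ag(NCS)(OH)]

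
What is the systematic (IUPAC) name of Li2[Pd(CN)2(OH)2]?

lithium dicyanodihydroxopalladate(II)

The 2 lithium counter-ions carry a total charge of +2, so each complex ion is 2−.
Ligand charges: 2×hydroxo (-1 each), 2×cyano (-1 each); total -4. So Pd + (-4) = 2−, giving Pd = +2.
Ligands are named alphabetically: cyano before hydroxo.
The complex ion is anionic, so palladium takes the -ate form palladate(II).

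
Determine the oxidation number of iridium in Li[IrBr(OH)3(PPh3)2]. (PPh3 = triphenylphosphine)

+3

1 lithium outside the brackets (+1 each) → the complex ion is 1−.
Ligand charges: 2×PPh3 neutral; 3×OH = -3; 1×Br = -1; sum -4.
Ir + (-4) = 1− ⇒ Ir is +3.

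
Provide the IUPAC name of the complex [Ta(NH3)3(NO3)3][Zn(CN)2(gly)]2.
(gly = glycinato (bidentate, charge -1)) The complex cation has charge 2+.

triamminetrinitratotantalum(V) dicyano(glycinato)zincate(II)

The complex cation is given as 2+; its ligand charges sum to -3, so Ta = +5.
With 2 anions per cation, each anion must be 2/2 = 1−.
Anion: ligand charges sum to -3; for the ion to be 1−, Zn = +2.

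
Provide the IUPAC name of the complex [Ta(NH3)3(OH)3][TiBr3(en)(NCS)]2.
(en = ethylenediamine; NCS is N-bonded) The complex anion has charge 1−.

Both ions are complex: the cation is named first with the plain metal name, the anion second with the -ate form; each ion's ligands are alphabetised independently.
The complex anion is given as 1−; its ligand charges sum to -4, so Ti = +3.
With 2 anions per cation, the cation must be 2×1 = 2+.
Cation: ligand charges sum to -3; for the ion to be 2+, Ta = +5.

triamminetrihydroxotantalum(V) tribromo(ethylenediamine)isothiocyanatotitanate(III)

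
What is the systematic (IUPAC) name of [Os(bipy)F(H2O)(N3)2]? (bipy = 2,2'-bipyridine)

There is no counter-ion, so the complex is neutral overall.
Ligand charges: 1×aqua (neutral), 1×2,2'-bipyridine (neutral), 1×fluoro (-1 each), 2×azido (-1 each); total -3. So Os + (-3) = 0, giving Os = +3.
Ligands are named alphabetically: aqua before azido before bipyridine before fluoro.

aquadiazido(2,2'-bipyridine)fluoroosmium(III)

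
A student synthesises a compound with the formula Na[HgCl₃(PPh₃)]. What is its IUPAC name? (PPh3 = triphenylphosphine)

sodium trichloro(triphenylphosphine)mercurate(II)

The 1 sodium counter-ion carries a total charge of +1, so each complex ion is 1−.
Ligand charges: 1×triphenylphosphine (neutral), 3×chloro (-1 each); total -3. So Hg + (-3) = 1−, giving Hg = +2.
The complex ion is anionic, so mercury takes the -ate form mercurate(II).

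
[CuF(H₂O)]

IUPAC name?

There is no counter-ion, so the complex is neutral overall.
Ligand charges: 1×aqua (neutral), 1×fluoro (-1 each); total -1. So Cu + (-1) = 0, giving Cu = +1.
Ligands are named alphabetically: aqua before fluoro.

aquafluorocopper(I)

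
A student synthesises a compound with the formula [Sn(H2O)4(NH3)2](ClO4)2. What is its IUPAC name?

The 2 perchlorate counter-ions carry a total charge of -2, so each complex ion is 2+.
Ligand charges: 2×ammine (neutral), 4×aqua (neutral); total 0. So Sn + (0) = 2+, giving Sn = +2.
Ligands are named alphabetically: ammine before aqua.

diamminetetraaquatin(II) perchlorate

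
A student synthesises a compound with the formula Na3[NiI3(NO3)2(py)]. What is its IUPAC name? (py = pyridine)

sodium triiododinitrato(pyridine)nickelate(II)

The 3 sodium counter-ions carry a total charge of +3, so each complex ion is 3−.
Ligand charges: 2×nitrato (-1 each), 1×pyridine (neutral), 3×iodo (-1 each); total -5. So Ni + (-5) = 3−, giving Ni = +2.
Ligands are named alphabetically: iodo before nitrato before pyridine.
The complex ion is anionic, so nickel takes the -ate form nickelate(II).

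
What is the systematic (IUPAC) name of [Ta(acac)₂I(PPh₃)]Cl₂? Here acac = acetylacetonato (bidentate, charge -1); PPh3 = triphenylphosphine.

bis(acetylacetonato)iodo(triphenylphosphine)tantalum(V) chloride

The 2 chloride counter-ions carry a total charge of -2, so each complex ion is 2+.
Ligand charges: 2×acetylacetonato (-1 each), 1×iodo (-1 each), 1×triphenylphosphine (neutral); total -3. So Ta + (-3) = 2+, giving Ta = +5.
Ligands are named alphabetically: acetylacetonato before iodo before triphenylphosphine.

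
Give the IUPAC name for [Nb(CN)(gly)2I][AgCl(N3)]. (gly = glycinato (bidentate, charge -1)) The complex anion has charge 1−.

cyanobis(glycinato)iodoniobium(V) azidochloroargentate(I)

Both ions are complex: the cation is named first with the plain metal name, the anion second with the -ate form; each ion's ligands are alphabetised independently.
The complex anion is given as 1−; its ligand charges sum to -2, so Ag = +1.
A 1:1 salt means the cation carries the equal and opposite charge, 1+.
Cation: ligand charges sum to -4; for the ion to be 1+, Nb = +5.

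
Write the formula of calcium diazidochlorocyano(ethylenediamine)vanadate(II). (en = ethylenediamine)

Ligands: 1 ethylenediamine (en, neutral), 1 cyano (CN, -1), 2 azido (N3, -1), 1 chloro (Cl, -1). Ligand charge sum = -4.
With V in oxidation state +2, the complex ion is [V...]^2−.
Charge balance with calcium (+2) requires 1 complex ion per 1 calcium.

Ca[VCl(CN)(en)(N3)2]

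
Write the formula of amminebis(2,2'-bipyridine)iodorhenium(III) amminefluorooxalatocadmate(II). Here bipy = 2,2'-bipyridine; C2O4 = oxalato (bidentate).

Cation [Re…]: ligand charges -1, Re(III) ⇒ ion charge 2+.
Anion [Cd…]: ligand charges -3, Cd(II) ⇒ ion charge 1−.
One 2+ cation requires 2 of the 1− anion.

[Re(bipy)2I(NH3)][Cd(C2O4)F(NH3)]2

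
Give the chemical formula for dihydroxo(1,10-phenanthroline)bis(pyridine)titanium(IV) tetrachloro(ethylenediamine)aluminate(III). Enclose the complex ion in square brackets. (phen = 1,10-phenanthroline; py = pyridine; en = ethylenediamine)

Cation [Ti…]: ligand charges -2, Ti(IV) ⇒ ion charge 2+.
Anion [Al…]: ligand charges -4, Al(III) ⇒ ion charge 1−.
One 2+ cation requires 2 of the 1− anion.

[Ti(OH)2(phen)(py)2][AlCl4(en)]2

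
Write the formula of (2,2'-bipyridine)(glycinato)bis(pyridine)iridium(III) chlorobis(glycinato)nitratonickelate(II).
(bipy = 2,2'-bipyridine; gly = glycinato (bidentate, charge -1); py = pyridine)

Cation [Ir…]: ligand charges -1, Ir(III) ⇒ ion charge 2+.
Anion [Ni…]: ligand charges -4, Ni(II) ⇒ ion charge 2−.
One 2+ cation balances one 2− anion.

[Ir(bipy)(gly)(py)2][NiCl(gly)2(NO3)]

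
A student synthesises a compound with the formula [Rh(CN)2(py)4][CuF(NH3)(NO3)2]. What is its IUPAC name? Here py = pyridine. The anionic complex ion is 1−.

dicyanotetrakis(pyridine)rhodium(III) amminefluorodinitratocuprate(II)

The complex anion is given as 1−; its ligand charges sum to -3, so Cu = +2.
A 1:1 salt means the cation carries the equal and opposite charge, 1+.
Cation: ligand charges sum to -2; for the ion to be 1+, Rh = +3.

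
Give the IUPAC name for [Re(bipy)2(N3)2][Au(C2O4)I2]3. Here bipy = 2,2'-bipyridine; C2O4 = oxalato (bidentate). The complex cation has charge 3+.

Both ions are complex: the cation is named first with the plain metal name, the anion second with the -ate form; each ion's ligands are alphabetised independently.
The complex cation is given as 3+; its ligand charges sum to -2, so Re = +5.
With 3 anions per cation, each anion must be 3/3 = 1−.
Anion: ligand charges sum to -4; for the ion to be 1−, Au = +3.

diazidobis(2,2'-bipyridine)rhenium(V) diiodooxalatoaurate(III)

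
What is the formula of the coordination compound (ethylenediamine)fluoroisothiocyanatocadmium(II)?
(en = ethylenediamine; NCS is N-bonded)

Ligands: 1 ethylenediamine (en, neutral), 1 fluoro (F, -1), 1 isothiocyanato (NCS, -1). Ligand charge sum = -2.
With Cd in oxidation state +2, the complex ion is [Cd...].

[Cd(en)F(NCS)]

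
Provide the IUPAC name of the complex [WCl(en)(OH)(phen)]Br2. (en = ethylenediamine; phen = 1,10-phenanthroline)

The 2 bromide counter-ions carry a total charge of -2, so each complex ion is 2+.
Ligand charges: 1×ethylenediamine (neutral), 1×chloro (-1 each), 1×1,10-phenanthroline (neutral), 1×hydroxo (-1 each); total -2. So W + (-2) = 2+, giving W = +4.
Ligands are named alphabetically: chloro before ethylenediamine before hydroxo before phenanthroline.

chloro(ethylenediamine)hydroxo(1,10-phenanthroline)tungsten(IV) bromide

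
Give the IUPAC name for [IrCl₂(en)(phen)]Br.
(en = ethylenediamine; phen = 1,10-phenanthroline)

The 1 bromide counter-ion carries a total charge of -1, so each complex ion is 1+.
Ligand charges: 2×chloro (-1 each), 1×ethylenediamine (neutral), 1×1,10-phenanthroline (neutral); total -2. So Ir + (-2) = 1+, giving Ir = +3.
Ligands are named alphabetically: chloro before ethylenediamine before phenanthroline.

dichloro(ethylenediamine)(1,10-phenanthroline)iridium(III) bromide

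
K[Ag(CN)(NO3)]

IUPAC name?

The 1 potassium counter-ion carries a total charge of +1, so each complex ion is 1−.
Ligand charges: 1×cyano (-1 each), 1×nitrato (-1 each); total -2. So Ag + (-2) = 1−, giving Ag = +1.
Ligands are named alphabetically: cyano before nitrato.
The complex ion is anionic, so silver takes the -ate form argentate(I).

potassium cyanonitratoargentate(I)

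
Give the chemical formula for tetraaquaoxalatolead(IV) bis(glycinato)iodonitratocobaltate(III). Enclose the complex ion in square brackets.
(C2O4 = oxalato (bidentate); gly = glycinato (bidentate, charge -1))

Cation [Pb…]: ligand charges -2, Pb(IV) ⇒ ion charge 2+.
Anion [Co…]: ligand charges -4, Co(III) ⇒ ion charge 1−.

[Pb(C2O4)(H2O)4][Co(gly)2I(NO3)]2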